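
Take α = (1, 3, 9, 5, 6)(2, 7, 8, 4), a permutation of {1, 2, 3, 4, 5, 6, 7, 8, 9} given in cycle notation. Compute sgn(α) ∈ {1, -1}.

The cycle lengths are 5, 4.
A cycle of length ℓ contributes ℓ−1 transpositions, so α is a product of 4 + 3 = 7 transpositions — odd.

-1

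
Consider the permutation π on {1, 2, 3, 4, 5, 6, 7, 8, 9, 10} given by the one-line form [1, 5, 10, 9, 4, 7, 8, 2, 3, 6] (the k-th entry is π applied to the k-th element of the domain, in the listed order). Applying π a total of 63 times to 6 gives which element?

6

Tracing 6 → 7 → … returns to 6 after 9 steps, so 6 lies in a 9-cycle (2 5 4 9 3 10 6 7 8).
Powers repeat with period 9 on this cycle, and 63 mod 9 = 0, so π^63(6) = π^0(6).
So π^63(6) = 6.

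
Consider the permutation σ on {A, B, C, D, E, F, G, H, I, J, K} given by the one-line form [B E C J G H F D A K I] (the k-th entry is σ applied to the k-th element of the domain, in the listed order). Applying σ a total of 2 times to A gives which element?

E

Tracing A → B → … returns to A after 10 steps, so A lies in a 10-cycle (A B E G F H D J K I).
Stepping 2 places around the cycle: A → B → E.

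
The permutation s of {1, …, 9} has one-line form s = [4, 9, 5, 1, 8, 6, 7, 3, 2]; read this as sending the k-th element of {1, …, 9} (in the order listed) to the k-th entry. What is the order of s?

Writing s as disjoint cycles, the cycle lengths are 3, 2, 2, 1, 1.
The order is lcm(3, 2, 2) = 6.

6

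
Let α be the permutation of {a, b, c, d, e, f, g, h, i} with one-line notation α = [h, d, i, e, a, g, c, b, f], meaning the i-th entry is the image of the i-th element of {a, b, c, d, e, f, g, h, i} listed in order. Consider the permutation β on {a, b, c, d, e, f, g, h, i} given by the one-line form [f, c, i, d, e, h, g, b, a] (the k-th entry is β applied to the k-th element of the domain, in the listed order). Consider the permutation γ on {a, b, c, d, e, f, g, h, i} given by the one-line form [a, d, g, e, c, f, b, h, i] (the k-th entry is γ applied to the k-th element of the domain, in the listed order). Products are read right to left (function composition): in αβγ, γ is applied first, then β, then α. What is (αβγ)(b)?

(αβγ)(b) = α(β(γ(b))). γ(b) = d, then β(d) = d, then α(d) = e, so the result is e.

e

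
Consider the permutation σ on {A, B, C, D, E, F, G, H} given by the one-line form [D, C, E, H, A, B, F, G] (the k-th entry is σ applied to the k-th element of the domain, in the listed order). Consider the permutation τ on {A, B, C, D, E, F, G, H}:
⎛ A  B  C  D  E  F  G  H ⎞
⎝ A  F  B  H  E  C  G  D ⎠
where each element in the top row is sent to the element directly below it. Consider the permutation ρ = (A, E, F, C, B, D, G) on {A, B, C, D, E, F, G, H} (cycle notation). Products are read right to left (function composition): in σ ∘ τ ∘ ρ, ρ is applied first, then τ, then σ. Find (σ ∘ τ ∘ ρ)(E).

Apply the permutations in order: ρ(E) = F, then τ(F) = C, then σ(C) = E. So (σ ∘ τ ∘ ρ)(E) = E.

E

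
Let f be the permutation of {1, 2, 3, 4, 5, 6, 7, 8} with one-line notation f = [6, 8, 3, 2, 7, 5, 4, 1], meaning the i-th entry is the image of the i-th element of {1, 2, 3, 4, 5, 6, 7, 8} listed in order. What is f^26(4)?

5

Tracing 4 → 2 → … returns to 4 after 7 steps, so 4 lies in a 7-cycle (1 6 5 7 4 2 8).
On a 7-cycle, f^7 is the identity, so f^26 = f^5 there (26 ≡ 5 mod 7).
Stepping 5 places around the cycle: 4 → 2 → 8 → 1 → 6 → 5.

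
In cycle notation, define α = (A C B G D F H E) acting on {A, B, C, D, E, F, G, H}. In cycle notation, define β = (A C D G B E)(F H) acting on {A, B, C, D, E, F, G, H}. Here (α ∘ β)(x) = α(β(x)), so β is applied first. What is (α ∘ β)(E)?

C

β(E) = A, then α(A) = C; composing gives (α ∘ β)(E) = C.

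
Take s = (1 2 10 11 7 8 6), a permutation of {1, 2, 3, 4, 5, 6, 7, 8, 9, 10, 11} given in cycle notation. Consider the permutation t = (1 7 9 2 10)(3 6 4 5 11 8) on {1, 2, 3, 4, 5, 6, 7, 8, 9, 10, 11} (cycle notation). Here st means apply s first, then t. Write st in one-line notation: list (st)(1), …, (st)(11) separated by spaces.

(st)(x) = t(s(x)). Computing each image: t(s(1)) = t(2) = 10, t(s(2)) = t(10) = 1, t(s(3)) = t(3) = 6, t(s(4)) = t(4) = 5, t(s(5)) = t(5) = 11, t(s(6)) = t(1) = 7, t(s(7)) = t(8) = 3, t(s(8)) = t(6) = 4, t(s(9)) = t(9) = 2, t(s(10)) = t(11) = 8, t(s(11)) = t(7) = 9.
Hence st = [10 1 6 5 11 7 3 4 2 8 9].

10 1 6 5 11 7 3 4 2 8 9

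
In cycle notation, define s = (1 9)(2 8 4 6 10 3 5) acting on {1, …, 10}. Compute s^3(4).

4 lies in the 7-cycle (2 8 4 6 10 3 5).
Stepping 3 places around the cycle: 4 → 6 → 10 → 3.

3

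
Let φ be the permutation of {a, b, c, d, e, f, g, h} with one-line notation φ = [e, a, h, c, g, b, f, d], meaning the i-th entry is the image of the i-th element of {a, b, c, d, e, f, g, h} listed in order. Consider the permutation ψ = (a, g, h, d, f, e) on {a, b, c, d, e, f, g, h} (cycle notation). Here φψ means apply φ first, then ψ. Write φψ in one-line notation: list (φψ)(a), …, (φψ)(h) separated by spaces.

(φψ)(x) = ψ(φ(x)). Computing each image: ψ(φ(a)) = ψ(e) = a, ψ(φ(b)) = ψ(a) = g, ψ(φ(c)) = ψ(h) = d, ψ(φ(d)) = ψ(c) = c, ψ(φ(e)) = ψ(g) = h, ψ(φ(f)) = ψ(b) = b, ψ(φ(g)) = ψ(f) = e, ψ(φ(h)) = ψ(d) = f.
Hence φψ = [a g d c h b e f].

a g d c h b e f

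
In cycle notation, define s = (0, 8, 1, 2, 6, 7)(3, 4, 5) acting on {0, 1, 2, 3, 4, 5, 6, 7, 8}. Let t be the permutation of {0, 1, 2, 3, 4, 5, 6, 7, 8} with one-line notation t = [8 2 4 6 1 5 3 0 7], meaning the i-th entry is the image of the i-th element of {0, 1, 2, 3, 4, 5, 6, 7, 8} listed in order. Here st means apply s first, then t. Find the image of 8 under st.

2

(st)(8) = t(s(8)). s(8) = 1, then t(1) = 2. So (st)(8) = 2.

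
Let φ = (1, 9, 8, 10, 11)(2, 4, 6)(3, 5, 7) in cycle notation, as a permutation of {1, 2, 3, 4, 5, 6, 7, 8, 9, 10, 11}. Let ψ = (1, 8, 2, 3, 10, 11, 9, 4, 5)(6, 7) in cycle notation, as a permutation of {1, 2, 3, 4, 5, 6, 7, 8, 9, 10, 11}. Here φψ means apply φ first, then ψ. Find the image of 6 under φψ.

φ(6) = 2, then ψ(2) = 3; composing gives (φψ)(6) = 3.

3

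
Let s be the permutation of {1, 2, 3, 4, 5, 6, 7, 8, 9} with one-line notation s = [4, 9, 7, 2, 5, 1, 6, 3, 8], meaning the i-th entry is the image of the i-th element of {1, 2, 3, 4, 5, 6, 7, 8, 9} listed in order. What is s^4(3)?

Tracing 3 → 7 → … returns to 3 after 8 steps, so 3 lies in an 8-cycle (1 4 2 9 8 3 7 6).
Stepping 4 places around the cycle: 3 → 7 → 6 → 1 → 4.

4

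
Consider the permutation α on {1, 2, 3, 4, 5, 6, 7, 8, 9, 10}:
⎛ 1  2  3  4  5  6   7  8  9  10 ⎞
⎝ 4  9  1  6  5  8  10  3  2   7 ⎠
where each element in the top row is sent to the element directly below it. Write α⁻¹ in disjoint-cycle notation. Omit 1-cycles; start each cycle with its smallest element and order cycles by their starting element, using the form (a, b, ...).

(1, 3, 8, 6, 4)(2, 9)(7, 10)

First write α in disjoint cycles: (1, 4, 6, 8, 3)(2, 9)(7, 10).
The inverse reverses every cycle; in canonical form, α⁻¹ = (1, 3, 8, 6, 4)(2, 9)(7, 10).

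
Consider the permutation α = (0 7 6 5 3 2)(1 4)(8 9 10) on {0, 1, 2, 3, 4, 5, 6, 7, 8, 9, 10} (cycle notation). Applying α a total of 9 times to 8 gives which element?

8

8 lies in the 3-cycle (8 9 10).
Since the cycle has length 3, α^9 acts on it the same as α^0 (9 mod 3 = 0).
So α^9(8) = 8.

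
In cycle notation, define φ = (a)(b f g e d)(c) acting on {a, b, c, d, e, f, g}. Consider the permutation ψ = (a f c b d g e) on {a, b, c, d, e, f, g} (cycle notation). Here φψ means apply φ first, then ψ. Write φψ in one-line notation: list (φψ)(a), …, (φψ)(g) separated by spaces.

f c b d g e a

For each element, apply φ then ψ: a → a → f; b → f → c; c → c → b; d → b → d; e → d → g; f → g → e; g → e → a.
So φψ in one-line form is f c b d g e a.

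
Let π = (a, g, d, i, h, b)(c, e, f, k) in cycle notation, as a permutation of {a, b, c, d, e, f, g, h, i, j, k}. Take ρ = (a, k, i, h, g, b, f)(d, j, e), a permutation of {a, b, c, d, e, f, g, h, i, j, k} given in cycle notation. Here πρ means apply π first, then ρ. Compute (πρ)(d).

h

(πρ)(d) = ρ(π(d)). π(d) = i, then ρ(i) = h. So (πρ)(d) = h.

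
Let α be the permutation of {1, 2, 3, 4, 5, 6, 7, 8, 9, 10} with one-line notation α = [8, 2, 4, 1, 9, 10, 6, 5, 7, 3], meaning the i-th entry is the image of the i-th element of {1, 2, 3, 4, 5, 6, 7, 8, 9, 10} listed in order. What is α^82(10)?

3

Tracing 10 → 3 → … returns to 10 after 9 steps, so 10 lies in a 9-cycle (1, 8, 5, 9, 7, 6, 10, 3, 4).
Since the cycle has length 9, α^82 acts on it the same as α^1 (82 mod 9 = 1).
Stepping 1 place around the cycle: 10 → 3.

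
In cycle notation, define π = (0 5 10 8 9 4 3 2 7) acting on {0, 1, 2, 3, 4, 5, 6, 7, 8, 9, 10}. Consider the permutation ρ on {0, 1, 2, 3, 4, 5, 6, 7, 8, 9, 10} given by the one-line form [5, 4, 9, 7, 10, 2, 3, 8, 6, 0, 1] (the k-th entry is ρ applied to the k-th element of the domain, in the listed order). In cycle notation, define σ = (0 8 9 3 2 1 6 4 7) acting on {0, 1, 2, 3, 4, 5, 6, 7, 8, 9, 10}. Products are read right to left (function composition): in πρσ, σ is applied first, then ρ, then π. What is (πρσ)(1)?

2

Apply the permutations in order: σ(1) = 6, then ρ(6) = 3, then π(3) = 2. So (πρσ)(1) = 2.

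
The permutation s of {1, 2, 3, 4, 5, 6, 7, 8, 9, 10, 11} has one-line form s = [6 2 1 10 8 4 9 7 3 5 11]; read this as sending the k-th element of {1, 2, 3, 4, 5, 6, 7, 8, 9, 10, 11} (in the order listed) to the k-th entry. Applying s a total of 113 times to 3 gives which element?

Tracing 3 → 1 → … returns to 3 after 9 steps, so 3 lies in a 9-cycle (1, 6, 4, 10, 5, 8, 7, 9, 3).
Powers repeat with period 9 on this cycle, and 113 mod 9 = 5, so s^113(3) = s^5(3).
Stepping 5 places around the cycle: 3 → 1 → 6 → 4 → 10 → 5.

5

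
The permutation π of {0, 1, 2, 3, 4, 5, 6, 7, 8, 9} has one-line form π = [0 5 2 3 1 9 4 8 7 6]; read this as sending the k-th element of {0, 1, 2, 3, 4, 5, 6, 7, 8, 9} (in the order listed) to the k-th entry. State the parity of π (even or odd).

odd

In disjoint-cycle form the cycle lengths are 5, 2, 1, 1, 1.
A cycle is odd iff its length is even; π has 1 even-length cycle, so sgn(π) = (−1)^1 and π is odd.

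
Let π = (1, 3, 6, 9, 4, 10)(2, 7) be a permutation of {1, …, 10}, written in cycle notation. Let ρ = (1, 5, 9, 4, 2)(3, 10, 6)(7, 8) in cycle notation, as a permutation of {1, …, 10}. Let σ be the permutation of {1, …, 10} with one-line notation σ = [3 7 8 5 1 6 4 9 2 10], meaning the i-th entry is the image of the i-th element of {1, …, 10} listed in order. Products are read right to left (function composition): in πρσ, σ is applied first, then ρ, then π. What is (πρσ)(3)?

Chase 3: σ(3) = 8; ρ(8) = 7; π(7) = 2. Hence (πρσ)(3) = 2.

2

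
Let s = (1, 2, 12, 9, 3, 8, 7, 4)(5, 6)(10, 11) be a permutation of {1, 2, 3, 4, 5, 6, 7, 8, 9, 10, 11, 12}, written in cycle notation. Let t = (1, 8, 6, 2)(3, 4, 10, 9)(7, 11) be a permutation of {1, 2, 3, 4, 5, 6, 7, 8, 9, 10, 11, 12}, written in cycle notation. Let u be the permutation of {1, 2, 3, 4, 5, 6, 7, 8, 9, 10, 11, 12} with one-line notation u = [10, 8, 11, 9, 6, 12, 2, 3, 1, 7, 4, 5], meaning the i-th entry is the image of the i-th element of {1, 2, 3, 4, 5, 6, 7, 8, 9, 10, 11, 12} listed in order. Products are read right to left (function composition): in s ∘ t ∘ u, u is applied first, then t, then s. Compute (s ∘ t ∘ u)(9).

(s ∘ t ∘ u)(9) = s(t(u(9))). u(9) = 1, then t(1) = 8, then s(8) = 7, so the result is 7.

7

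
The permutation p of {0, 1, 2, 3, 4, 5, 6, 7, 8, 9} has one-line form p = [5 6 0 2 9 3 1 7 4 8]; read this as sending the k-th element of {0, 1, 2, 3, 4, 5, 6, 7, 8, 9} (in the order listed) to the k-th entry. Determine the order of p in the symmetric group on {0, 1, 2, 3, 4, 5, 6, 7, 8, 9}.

12

Writing p as disjoint cycles, the cycle lengths are 4, 3, 2, 1.
The order of p is the least common multiple of its cycle lengths: lcm(4, 3, 2) = 12.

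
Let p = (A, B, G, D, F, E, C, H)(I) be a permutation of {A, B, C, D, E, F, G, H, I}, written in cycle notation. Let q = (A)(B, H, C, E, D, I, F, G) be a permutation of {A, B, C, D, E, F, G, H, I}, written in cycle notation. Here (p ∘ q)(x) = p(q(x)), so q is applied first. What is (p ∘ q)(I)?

E

(p ∘ q)(I) = p(q(I)). q(I) = F, then p(F) = E. So (p ∘ q)(I) = E.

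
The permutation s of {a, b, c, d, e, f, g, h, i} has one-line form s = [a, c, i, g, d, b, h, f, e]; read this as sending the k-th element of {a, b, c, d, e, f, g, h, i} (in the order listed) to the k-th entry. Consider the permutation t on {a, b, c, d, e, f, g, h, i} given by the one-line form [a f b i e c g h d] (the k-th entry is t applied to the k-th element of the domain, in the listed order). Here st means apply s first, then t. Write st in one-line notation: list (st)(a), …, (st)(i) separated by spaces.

a b d g i f h c e

(st)(x) = t(s(x)). Computing each image: t(s(a)) = t(a) = a, t(s(b)) = t(c) = b, t(s(c)) = t(i) = d, t(s(d)) = t(g) = g, t(s(e)) = t(d) = i, t(s(f)) = t(b) = f, t(s(g)) = t(h) = h, t(s(h)) = t(f) = c, t(s(i)) = t(e) = e.
Hence st = [a b d g i f h c e].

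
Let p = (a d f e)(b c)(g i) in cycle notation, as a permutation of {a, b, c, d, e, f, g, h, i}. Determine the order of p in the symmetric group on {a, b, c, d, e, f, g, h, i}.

The disjoint cycles have lengths 4, 2, 2, 1.
The order of p is the least common multiple of its cycle lengths: lcm(4, 2, 2) = 4.

4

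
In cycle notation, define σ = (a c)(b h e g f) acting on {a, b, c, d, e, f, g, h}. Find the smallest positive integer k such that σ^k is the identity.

The cycle type of σ is (5, 2, 1).
The order of σ is the least common multiple of its cycle lengths: lcm(5, 2) = 10.

10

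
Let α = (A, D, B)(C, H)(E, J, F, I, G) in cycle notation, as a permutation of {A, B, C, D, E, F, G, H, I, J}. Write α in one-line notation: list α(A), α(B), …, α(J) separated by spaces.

D A H B J I E C G F

Reading each image from the cycles: A→D, B→A, C→H, D→B, E→J, F→I, G→E, H→C, I→G, J→F.
So the one-line form is D A H B J I E C G F.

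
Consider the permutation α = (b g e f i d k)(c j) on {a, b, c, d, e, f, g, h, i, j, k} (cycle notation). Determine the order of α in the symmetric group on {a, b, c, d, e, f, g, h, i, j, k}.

The cycle type of α is (7, 2, 1, 1).
Since disjoint cycles commute, ord(α) = lcm(7, 2) = 14.

14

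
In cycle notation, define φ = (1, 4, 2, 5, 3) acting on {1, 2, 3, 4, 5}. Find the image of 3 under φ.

Within (1, 4, 2, 5, 3), 3 ↦ 1.

1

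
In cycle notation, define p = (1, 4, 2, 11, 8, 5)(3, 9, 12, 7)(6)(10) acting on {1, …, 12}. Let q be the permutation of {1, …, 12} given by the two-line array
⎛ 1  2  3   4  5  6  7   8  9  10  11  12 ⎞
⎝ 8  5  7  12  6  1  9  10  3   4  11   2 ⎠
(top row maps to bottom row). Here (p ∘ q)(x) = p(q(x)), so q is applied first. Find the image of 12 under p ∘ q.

11

q(12) = 2, then p(2) = 11; composing gives (p ∘ q)(12) = 11.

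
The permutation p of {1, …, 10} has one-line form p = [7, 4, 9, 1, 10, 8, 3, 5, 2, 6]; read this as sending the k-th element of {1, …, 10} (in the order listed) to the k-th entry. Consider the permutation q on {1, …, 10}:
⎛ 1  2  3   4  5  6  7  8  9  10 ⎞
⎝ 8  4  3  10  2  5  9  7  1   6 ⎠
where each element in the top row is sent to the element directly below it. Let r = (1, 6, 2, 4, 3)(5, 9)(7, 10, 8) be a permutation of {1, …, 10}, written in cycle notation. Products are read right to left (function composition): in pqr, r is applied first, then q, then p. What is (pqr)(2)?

Apply the permutations in order: r(2) = 4, then q(4) = 10, then p(10) = 6. So (pqr)(2) = 6.

6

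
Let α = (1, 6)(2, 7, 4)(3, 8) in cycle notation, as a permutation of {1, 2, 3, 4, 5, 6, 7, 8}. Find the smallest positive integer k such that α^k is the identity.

The cycle type of α is (3, 2, 2, 1).
Since disjoint cycles commute, ord(α) = lcm(3, 2, 2) = 6.

6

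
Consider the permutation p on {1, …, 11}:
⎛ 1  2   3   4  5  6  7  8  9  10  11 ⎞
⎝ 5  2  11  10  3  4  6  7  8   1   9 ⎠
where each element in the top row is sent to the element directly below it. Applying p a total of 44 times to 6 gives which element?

Tracing 6 → 4 → … returns to 6 after 10 steps, so 6 lies in a 10-cycle (1 5 3 11 9 8 7 6 4 10).
Powers repeat with period 10 on this cycle, and 44 mod 10 = 4, so p^44(6) = p^4(6).
Stepping 4 places around the cycle: 6 → 4 → 10 → 1 → 5.

5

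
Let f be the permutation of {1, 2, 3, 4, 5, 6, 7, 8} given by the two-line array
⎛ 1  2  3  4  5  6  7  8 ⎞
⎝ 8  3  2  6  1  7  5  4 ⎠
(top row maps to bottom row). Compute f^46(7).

Tracing 7 → 5 → … returns to 7 after 6 steps, so 7 lies in a 6-cycle (1, 8, 4, 6, 7, 5).
Powers repeat with period 6 on this cycle, and 46 mod 6 = 4, so f^46(7) = f^4(7).
Advancing 4 steps from 7: 7 → 5 → 1 → 8 → 4.

4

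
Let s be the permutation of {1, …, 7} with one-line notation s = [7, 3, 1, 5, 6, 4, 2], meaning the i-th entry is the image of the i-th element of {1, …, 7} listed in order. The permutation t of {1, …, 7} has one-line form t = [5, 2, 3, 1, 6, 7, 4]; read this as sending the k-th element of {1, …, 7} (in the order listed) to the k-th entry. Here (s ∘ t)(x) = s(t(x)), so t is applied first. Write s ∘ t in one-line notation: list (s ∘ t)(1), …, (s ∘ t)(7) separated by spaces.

6 3 1 7 4 2 5

(s ∘ t)(x) = s(t(x)). Computing each image: s(t(1)) = s(5) = 6, s(t(2)) = s(2) = 3, s(t(3)) = s(3) = 1, s(t(4)) = s(1) = 7, s(t(5)) = s(6) = 4, s(t(6)) = s(7) = 2, s(t(7)) = s(4) = 5.
Hence s ∘ t = [6 3 1 7 4 2 5].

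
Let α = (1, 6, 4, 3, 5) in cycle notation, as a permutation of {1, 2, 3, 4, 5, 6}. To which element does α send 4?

In the cycle (1, 6, 4, 3, 5), 4 is followed by 3, so α(4) = 3.

3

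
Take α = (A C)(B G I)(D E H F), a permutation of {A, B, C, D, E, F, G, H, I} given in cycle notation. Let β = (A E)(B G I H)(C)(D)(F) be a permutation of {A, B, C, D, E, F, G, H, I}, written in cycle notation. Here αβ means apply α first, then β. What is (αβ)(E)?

B

α(E) = H, then β(H) = B; composing gives (αβ)(E) = B.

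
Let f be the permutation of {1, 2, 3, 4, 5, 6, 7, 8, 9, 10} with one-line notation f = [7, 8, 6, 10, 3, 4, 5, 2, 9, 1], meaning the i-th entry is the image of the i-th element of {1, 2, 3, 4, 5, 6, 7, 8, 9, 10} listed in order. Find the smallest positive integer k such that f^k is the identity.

Decomposing into disjoint cycles gives cycle lengths 7, 2, 1.
The order is lcm(7, 2) = 14.

14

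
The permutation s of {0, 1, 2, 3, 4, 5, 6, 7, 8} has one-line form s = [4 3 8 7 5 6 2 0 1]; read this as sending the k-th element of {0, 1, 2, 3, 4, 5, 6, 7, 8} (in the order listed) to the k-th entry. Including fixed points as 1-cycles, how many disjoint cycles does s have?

The cycle decomposition is (0 4 5 6 2 8 1 3 7), which has 1 cycle (counting 1-cycles).

1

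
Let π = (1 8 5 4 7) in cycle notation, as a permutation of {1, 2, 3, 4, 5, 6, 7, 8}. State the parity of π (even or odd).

The cycle lengths are 5, 1, 1, 1.
A cycle is odd iff its length is even; π has 0 even-length cycles, so sgn(π) = (−1)^0 and π is even.

even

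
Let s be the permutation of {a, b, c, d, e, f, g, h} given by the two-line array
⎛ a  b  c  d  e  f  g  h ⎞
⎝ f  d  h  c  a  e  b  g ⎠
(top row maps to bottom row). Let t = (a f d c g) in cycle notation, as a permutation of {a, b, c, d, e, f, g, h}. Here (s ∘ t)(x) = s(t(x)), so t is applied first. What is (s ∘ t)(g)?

First apply t: t(g) = a, then s(a) = f. Thus (s ∘ t)(g) = f.

f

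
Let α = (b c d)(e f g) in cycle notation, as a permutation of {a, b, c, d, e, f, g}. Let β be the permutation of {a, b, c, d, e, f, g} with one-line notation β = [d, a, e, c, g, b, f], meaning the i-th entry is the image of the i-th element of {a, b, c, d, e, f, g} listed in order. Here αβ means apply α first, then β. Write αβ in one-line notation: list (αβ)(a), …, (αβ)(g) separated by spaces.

For each element, apply α then β: a → a → d; b → c → e; c → d → c; d → b → a; e → f → b; f → g → f; g → e → g.
So αβ in one-line form is d e c a b f g.

d e c a b f g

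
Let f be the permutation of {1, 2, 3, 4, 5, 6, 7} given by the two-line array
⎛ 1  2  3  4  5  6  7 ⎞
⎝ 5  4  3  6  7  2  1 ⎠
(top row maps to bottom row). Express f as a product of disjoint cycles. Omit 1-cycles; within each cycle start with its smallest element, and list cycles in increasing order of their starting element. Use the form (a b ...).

Start at 1 and follow images: 1 → 5 → 7 → 1, giving the cycle (1 5 7).
Repeating from the next unused element and collecting all non-trivial cycles gives (1 5 7)(2 4 6).

(1 5 7)(2 4 6)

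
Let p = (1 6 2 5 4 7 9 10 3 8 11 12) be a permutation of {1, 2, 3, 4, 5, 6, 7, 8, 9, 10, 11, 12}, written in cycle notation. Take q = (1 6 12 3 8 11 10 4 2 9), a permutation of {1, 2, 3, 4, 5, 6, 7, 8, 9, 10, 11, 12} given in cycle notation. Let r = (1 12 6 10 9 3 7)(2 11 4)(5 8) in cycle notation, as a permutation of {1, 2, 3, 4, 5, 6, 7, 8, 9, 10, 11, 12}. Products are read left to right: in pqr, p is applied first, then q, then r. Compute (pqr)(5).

11

Apply the permutations in order: p(5) = 4, then q(4) = 2, then r(2) = 11. So (pqr)(5) = 11.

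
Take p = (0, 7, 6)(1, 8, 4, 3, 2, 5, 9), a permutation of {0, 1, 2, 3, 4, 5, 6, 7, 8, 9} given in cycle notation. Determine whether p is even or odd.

The cycle lengths are 7, 3.
A cycle is odd iff its length is even; p has 0 even-length cycles, so sgn(p) = (−1)^0 and p is even.

even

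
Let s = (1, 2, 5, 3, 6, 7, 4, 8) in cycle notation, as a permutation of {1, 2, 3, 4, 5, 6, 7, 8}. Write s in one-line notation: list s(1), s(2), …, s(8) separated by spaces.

2 5 6 8 3 7 4 1

Image by image: 1↦2, 2↦5, 3↦6, 4↦8, 5↦3, 6↦7, 7↦4, 8↦1.
Listing these in domain order gives 2 5 6 8 3 7 4 1.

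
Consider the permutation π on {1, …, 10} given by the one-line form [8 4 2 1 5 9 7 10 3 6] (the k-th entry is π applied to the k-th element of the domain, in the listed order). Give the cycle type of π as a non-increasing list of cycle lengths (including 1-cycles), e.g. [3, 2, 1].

[8, 1, 1]

The disjoint cycles are (1 8 10 6 9 3 2 4)(5)(7), with lengths 8, 1, 1 in non-increasing order.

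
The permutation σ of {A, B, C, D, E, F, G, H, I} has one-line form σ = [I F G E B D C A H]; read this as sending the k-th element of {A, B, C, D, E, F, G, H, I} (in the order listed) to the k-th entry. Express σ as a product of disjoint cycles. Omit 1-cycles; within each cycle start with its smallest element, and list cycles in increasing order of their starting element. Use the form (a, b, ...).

Iterating σ from A gives A → I → H → A; that is the 3-cycle (A, I, H).
Continuing from each remaining unvisited element yields (A, I, H)(B, F, D, E)(C, G).

(A, I, H)(B, F, D, E)(C, G)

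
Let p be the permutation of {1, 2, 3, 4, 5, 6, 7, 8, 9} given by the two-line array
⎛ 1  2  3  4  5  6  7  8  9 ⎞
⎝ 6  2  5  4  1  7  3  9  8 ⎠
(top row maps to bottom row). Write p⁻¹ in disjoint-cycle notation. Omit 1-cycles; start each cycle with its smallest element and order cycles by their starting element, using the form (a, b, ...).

First write p in disjoint cycles: (1, 6, 7, 3, 5)(8, 9).
The inverse reverses every cycle; in canonical form, p⁻¹ = (1, 5, 3, 7, 6)(8, 9).

(1, 5, 3, 7, 6)(8, 9)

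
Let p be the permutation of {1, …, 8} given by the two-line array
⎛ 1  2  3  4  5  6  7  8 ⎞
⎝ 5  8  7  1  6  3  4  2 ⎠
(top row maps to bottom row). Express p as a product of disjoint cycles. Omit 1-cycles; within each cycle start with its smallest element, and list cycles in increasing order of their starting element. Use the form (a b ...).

From 1: 1 → 5 → 6 → 3 → 7 → 4 → 1, closing the cycle (1 5 6 3 7 4).
Repeating from the next unused element and collecting all non-trivial cycles gives (1 5 6 3 7 4)(2 8).

(1 5 6 3 7 4)(2 8)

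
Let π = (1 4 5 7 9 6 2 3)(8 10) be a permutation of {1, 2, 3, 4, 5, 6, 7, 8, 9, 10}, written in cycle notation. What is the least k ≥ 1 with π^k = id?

8

The disjoint cycles have lengths 8, 2.
The order of π is the least common multiple of its cycle lengths: lcm(8, 2) = 8.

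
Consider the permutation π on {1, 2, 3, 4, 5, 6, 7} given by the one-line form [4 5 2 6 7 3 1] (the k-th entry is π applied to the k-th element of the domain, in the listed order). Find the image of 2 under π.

5

2 is element number 2 of the domain, and entry number 2 of the one-line form is 5, so π(2) = 5.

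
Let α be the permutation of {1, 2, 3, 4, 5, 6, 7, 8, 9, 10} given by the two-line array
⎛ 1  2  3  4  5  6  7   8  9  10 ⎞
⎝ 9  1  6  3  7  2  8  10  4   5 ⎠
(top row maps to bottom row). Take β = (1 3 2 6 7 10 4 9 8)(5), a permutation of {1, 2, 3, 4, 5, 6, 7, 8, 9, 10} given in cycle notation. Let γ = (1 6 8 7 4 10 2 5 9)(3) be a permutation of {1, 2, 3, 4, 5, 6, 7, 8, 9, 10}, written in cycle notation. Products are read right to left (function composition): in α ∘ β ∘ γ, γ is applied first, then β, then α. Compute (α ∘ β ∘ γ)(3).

(α ∘ β ∘ γ)(3) = α(β(γ(3))). γ(3) = 3, then β(3) = 2, then α(2) = 1, so the result is 1.

1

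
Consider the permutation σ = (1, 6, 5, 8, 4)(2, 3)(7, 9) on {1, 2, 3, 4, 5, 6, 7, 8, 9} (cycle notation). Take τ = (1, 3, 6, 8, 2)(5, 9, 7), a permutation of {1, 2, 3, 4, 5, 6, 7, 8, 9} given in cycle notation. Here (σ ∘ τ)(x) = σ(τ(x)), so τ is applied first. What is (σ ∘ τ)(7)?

First apply τ: τ(7) = 5, then σ(5) = 8. Thus (σ ∘ τ)(7) = 8.

8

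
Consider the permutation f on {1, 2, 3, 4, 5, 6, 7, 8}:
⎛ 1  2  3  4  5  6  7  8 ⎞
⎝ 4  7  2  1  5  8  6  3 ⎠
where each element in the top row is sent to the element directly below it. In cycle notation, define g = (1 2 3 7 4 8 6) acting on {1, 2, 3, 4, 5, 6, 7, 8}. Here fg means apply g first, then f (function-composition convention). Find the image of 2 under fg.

(fg)(2) = f(g(2)). g(2) = 3, then f(3) = 2. So (fg)(2) = 2.

2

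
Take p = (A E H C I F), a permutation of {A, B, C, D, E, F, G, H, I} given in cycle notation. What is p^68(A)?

H

A lies in the 6-cycle (A E H C I F).
Powers repeat with period 6 on this cycle, and 68 mod 6 = 2, so p^68(A) = p^2(A).
Advancing 2 steps from A: A → E → H.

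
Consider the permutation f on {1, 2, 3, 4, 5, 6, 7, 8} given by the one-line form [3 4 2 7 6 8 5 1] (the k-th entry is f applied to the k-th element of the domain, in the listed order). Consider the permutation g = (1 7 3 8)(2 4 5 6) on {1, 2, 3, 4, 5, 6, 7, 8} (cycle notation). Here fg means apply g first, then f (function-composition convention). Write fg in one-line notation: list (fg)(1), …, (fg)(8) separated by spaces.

5 7 1 6 8 4 2 3

Chase each element through g then f: 1 → 7 → 5; 2 → 4 → 7; 3 → 8 → 1; 4 → 5 → 6; 5 → 6 → 8; 6 → 2 → 4; 7 → 3 → 2; 8 → 1 → 3.
So fg in one-line form is 5 7 1 6 8 4 2 3.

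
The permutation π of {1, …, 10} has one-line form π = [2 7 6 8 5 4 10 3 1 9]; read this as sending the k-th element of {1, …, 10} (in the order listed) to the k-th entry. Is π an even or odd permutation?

In disjoint-cycle form the cycle lengths are 5, 4, 1.
A cycle is odd iff its length is even; π has 1 even-length cycle, so sgn(π) = (−1)^1 and π is odd.

odd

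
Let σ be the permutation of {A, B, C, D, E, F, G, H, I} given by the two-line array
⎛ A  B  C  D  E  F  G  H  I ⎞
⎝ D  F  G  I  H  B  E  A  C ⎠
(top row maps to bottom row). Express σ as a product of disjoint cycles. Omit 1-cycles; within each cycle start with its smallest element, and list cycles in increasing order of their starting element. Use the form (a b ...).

From A: A → D → I → C → G → E → H → A, closing the cycle (A D I C G E H).
Continuing from each remaining unvisited element yields (A D I C G E H)(B F).

(A D I C G E H)(B F)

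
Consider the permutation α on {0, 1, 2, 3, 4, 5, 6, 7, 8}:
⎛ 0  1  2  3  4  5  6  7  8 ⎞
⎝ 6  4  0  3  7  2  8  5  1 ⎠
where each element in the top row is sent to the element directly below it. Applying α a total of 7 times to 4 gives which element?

Tracing 4 → 7 → … returns to 4 after 8 steps, so 4 lies in an 8-cycle (0 6 8 1 4 7 5 2).
Stepping 7 places around the cycle: 4 → 7 → 5 → 2 → 0 → 6 → 8 → 1.

1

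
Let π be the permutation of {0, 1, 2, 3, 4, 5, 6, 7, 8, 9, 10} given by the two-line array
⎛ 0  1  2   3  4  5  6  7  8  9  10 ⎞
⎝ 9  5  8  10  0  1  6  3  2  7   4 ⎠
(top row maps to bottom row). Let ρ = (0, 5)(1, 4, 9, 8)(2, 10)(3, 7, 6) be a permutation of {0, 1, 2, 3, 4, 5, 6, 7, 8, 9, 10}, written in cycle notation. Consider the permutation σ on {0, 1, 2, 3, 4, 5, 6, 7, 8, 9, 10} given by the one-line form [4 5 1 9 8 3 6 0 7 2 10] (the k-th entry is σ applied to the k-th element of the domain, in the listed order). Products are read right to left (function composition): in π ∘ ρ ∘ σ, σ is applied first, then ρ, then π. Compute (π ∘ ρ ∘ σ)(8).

(π ∘ ρ ∘ σ)(8) = π(ρ(σ(8))). σ(8) = 7, then ρ(7) = 6, then π(6) = 6, so the result is 6.

6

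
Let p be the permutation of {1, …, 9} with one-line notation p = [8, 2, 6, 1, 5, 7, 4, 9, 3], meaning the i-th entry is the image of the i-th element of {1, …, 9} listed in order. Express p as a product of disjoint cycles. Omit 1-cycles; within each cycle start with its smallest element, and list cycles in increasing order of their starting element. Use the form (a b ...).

(1 8 9 3 6 7 4)

Start at 1 and follow images: 1 → 8 → 9 → 3 → 6 → 7 → 4 → 1, giving the cycle (1 8 9 3 6 7 4).
Continuing from each remaining unvisited element yields (1 8 9 3 6 7 4).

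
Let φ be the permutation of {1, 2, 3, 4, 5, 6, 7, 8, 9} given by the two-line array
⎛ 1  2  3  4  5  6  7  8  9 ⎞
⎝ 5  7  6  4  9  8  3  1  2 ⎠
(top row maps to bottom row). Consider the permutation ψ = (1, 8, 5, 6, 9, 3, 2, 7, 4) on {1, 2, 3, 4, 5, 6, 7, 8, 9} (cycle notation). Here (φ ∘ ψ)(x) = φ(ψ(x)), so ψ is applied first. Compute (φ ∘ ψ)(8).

9

(φ ∘ ψ)(8) = φ(ψ(8)). ψ(8) = 5, then φ(5) = 9. So (φ ∘ ψ)(8) = 9.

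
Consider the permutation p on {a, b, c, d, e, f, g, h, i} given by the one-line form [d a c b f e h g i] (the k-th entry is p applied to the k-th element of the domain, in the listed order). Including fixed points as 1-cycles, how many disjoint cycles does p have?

5

The cycle decomposition is (a, d, b)(c)(e, f)(g, h)(i), which has 5 cycles (counting 1-cycles).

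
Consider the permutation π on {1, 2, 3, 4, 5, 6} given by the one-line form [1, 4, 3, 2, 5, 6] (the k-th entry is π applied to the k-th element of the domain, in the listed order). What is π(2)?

2 is element number 2 of the domain, and entry number 2 of the one-line form is 4, so π(2) = 4.

4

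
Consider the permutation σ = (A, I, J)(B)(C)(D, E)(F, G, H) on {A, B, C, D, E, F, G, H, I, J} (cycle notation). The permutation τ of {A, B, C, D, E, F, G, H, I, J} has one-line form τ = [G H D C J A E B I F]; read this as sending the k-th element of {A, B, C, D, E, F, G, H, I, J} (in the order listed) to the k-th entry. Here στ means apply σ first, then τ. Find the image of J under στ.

G

(στ)(J) = τ(σ(J)). σ(J) = A, then τ(A) = G. So (στ)(J) = G.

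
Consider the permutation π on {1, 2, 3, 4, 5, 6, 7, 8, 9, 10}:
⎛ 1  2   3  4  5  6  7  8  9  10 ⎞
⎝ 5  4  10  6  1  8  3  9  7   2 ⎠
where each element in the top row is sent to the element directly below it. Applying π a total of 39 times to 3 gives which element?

Tracing 3 → 10 → … returns to 3 after 8 steps, so 3 lies in an 8-cycle (2, 4, 6, 8, 9, 7, 3, 10).
Powers repeat with period 8 on this cycle, and 39 mod 8 = 7, so π^39(3) = π^7(3).
Stepping 7 places around the cycle: 3 → 10 → 2 → 4 → 6 → 8 → 9 → 7.

7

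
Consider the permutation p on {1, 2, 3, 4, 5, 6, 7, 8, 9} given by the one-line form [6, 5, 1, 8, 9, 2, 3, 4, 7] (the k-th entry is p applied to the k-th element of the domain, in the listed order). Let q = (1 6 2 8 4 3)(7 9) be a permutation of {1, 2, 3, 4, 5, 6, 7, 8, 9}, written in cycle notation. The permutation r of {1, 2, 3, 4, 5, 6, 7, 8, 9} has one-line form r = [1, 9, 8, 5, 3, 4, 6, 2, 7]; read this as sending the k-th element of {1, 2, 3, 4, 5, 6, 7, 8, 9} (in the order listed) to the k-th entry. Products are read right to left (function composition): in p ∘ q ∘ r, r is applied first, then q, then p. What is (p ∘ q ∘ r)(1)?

2

Chase 1: r(1) = 1; q(1) = 6; p(6) = 2. Hence (p ∘ q ∘ r)(1) = 2.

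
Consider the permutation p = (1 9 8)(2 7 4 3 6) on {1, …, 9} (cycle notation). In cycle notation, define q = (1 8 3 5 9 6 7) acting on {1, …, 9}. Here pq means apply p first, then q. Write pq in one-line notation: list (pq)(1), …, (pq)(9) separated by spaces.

For each element, apply p then q: 1 → 9 → 6; 2 → 7 → 1; 3 → 6 → 7; 4 → 3 → 5; 5 → 5 → 9; 6 → 2 → 2; 7 → 4 → 4; 8 → 1 → 8; 9 → 8 → 3.
So pq in one-line form is 6 1 7 5 9 2 4 8 3.

6 1 7 5 9 2 4 8 3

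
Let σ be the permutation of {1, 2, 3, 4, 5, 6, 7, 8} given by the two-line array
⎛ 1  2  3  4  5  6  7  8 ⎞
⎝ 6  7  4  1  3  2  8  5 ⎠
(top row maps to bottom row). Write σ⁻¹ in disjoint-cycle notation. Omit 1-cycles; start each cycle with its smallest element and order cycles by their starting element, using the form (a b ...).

(1 4 3 5 8 7 2 6)

First write σ in disjoint cycles: (1 6 2 7 8 5 3 4).
The inverse reverses every cycle; in canonical form, σ⁻¹ = (1 4 3 5 8 7 2 6).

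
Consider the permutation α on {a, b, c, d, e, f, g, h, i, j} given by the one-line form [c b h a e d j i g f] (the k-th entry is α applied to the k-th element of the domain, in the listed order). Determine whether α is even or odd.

odd

In disjoint-cycle form the cycle lengths are 8, 1, 1.
A cycle of length ℓ contributes ℓ−1 transpositions, so α is a product of 7 transpositions — odd.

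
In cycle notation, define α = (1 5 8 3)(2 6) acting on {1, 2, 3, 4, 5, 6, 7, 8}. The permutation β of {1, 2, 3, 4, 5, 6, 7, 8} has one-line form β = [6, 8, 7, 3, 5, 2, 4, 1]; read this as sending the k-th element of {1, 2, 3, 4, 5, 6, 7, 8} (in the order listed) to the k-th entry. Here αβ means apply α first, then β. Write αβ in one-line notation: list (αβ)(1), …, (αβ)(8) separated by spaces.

5 2 6 3 1 8 4 7

(αβ)(x) = β(α(x)). Computing each image: β(α(1)) = β(5) = 5, β(α(2)) = β(6) = 2, β(α(3)) = β(1) = 6, β(α(4)) = β(4) = 3, β(α(5)) = β(8) = 1, β(α(6)) = β(2) = 8, β(α(7)) = β(7) = 4, β(α(8)) = β(3) = 7.
Hence αβ = [5 2 6 3 1 8 4 7].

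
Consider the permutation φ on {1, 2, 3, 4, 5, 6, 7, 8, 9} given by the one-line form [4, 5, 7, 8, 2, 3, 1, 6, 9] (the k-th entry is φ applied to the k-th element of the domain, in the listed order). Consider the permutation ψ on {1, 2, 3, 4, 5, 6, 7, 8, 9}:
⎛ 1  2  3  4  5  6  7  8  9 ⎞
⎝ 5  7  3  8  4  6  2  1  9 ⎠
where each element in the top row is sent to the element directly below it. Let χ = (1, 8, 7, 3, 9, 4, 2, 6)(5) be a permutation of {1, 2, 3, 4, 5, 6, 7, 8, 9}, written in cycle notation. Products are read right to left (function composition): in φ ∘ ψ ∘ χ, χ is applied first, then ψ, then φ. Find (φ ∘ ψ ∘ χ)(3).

9

(φ ∘ ψ ∘ χ)(3) = φ(ψ(χ(3))). χ(3) = 9, then ψ(9) = 9, then φ(9) = 9, so the result is 9.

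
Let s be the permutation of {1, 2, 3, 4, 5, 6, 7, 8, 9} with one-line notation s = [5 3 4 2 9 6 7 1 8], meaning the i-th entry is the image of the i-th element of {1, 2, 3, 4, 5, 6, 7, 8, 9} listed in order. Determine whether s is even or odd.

In disjoint-cycle form the cycle lengths are 4, 3, 1, 1.
A cycle of length ℓ contributes ℓ−1 transpositions, so s is a product of 3 + 2 = 5 transpositions — odd.

odd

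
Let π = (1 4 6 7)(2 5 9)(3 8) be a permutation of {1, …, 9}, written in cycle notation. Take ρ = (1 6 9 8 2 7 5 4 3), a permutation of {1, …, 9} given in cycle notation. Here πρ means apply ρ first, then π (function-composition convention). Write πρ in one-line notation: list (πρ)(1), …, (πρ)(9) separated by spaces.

7 1 4 8 6 2 9 5 3

For each element, apply ρ then π: 1 → 6 → 7; 2 → 7 → 1; 3 → 1 → 4; 4 → 3 → 8; 5 → 4 → 6; 6 → 9 → 2; 7 → 5 → 9; 8 → 2 → 5; 9 → 8 → 3.
Collecting the images, πρ = [7 1 4 8 6 2 9 5 3].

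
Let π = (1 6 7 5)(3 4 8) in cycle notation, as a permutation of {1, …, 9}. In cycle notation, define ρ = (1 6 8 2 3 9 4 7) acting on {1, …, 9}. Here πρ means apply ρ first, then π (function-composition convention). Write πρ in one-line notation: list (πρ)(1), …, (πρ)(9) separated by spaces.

(πρ)(x) = π(ρ(x)). Computing each image: π(ρ(1)) = π(6) = 7, π(ρ(2)) = π(3) = 4, π(ρ(3)) = π(9) = 9, π(ρ(4)) = π(7) = 5, π(ρ(5)) = π(5) = 1, π(ρ(6)) = π(8) = 3, π(ρ(7)) = π(1) = 6, π(ρ(8)) = π(2) = 2, π(ρ(9)) = π(4) = 8.
Hence πρ = [7 4 9 5 1 3 6 2 8].

7 4 9 5 1 3 6 2 8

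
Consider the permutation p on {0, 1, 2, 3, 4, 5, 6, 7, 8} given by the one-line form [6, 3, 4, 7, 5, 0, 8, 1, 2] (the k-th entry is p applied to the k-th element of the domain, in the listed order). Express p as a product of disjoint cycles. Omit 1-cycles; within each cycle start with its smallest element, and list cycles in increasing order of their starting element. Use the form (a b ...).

(0 6 8 2 4 5)(1 3 7)

Start at 0 and follow images: 0 → 6 → 8 → 2 → 4 → 5 → 0, giving the cycle (0 6 8 2 4 5).
Repeating from the next unused element and collecting all non-trivial cycles gives (0 6 8 2 4 5)(1 3 7).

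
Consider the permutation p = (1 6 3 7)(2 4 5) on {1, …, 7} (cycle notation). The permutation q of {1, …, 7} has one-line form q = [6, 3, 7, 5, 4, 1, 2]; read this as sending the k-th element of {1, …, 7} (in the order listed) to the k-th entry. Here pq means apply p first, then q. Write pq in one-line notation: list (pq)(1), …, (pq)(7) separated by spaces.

1 5 2 4 3 7 6

Chase each element through p then q: 1 → 6 → 1; 2 → 4 → 5; 3 → 7 → 2; 4 → 5 → 4; 5 → 2 → 3; 6 → 3 → 7; 7 → 1 → 6.
Collecting the images, pq = [1 5 2 4 3 7 6].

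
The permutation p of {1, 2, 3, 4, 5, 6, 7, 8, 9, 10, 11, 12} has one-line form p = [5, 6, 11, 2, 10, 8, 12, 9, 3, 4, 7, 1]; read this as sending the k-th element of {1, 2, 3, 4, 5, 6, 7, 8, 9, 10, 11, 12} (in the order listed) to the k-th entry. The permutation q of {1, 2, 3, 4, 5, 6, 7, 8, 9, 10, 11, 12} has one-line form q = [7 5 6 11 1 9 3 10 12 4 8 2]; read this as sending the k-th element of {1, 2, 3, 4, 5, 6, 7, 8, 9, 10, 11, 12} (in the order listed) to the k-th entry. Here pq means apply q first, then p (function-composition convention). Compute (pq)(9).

1

(pq)(9) = p(q(9)). q(9) = 12, then p(12) = 1. So (pq)(9) = 1.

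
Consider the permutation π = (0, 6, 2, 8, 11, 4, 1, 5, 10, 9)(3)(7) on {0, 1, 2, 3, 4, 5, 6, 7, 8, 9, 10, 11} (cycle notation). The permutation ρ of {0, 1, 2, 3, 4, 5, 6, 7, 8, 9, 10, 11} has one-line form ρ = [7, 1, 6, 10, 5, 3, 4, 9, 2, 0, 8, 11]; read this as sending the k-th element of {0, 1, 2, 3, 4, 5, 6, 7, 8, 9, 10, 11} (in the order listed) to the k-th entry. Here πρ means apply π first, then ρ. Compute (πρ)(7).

9

First apply π: π(7) = 7, then ρ(7) = 9. Thus (πρ)(7) = 9.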